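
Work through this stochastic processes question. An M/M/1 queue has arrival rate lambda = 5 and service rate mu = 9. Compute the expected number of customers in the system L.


rho = 5/9 = 0.5556
L = rho/(1-rho)
= 0.5556/0.4444
= 1.2500

1.2500


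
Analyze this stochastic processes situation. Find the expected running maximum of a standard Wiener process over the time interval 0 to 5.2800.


E(max B(s)) = sqrt(2t/pi)
= sqrt(2*5.2800/pi)
= sqrt(3.3614)
= 1.8334

1.8334


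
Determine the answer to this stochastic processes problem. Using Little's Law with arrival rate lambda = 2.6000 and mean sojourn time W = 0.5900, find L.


Little's Law: L = lambda * W
= 2.6000 * 0.5900
= 1.5340

1.5340


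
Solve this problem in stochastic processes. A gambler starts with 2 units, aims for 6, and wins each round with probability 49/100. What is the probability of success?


Gambler's ruin formula:
r = q/p = 0.5100/0.4900 = 1.0408
P(win) = (1 - r^i)/(1 - r^N)
= (1 - 1.0408^2)/(1 - 1.0408^6)
= 0.3070

0.3070


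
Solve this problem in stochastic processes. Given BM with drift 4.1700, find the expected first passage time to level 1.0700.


Expected first passage time = a/mu
= 1.0700/4.1700
= 0.2566

0.2566


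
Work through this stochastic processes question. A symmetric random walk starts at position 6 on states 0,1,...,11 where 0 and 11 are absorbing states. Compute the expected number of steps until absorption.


For symmetric RW on 0,...,N with absorbing barriers, E(i) = i*(N-i)
E(6) = 6 * 5 = 30

30


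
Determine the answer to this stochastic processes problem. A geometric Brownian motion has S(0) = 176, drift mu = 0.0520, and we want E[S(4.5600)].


E[S(t)] = S(0) * exp(mu * t)
= 176 * exp(0.0520 * 4.5600)
= 176 * 1.2676
= 223.0964

223.0964


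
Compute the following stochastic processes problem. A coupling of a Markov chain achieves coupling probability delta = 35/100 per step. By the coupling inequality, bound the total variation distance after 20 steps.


TV distance bound <= (1-delta)^n
= (1 - 0.3500)^20
= 0.6500^20
= 1.8125e-04

1.8125e-04


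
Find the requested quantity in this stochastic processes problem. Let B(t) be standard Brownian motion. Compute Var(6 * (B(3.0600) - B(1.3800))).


Var(alpha*(B(t)-B(s))) = alpha^2 * (t-s)
= 6^2 * (3.0600 - 1.3800)
= 36 * 1.6800
= 60.4800

60.4800


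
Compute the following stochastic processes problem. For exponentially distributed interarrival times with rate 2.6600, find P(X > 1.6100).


P(X > t) = exp(-lambda * t)
= exp(-2.6600 * 1.6100)
= exp(-4.2826) = 0.0138

0.0138


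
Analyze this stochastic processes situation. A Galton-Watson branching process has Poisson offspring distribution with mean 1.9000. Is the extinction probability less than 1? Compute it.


Since mu = 1.9000 > 1, extinction prob q < 1.
Solve s = exp(mu*(s-1)) iteratively.
q = 0.2328

0.2328


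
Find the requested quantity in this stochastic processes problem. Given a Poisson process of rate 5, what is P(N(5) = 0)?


P(N(t)=k) = (lambda*t)^k * exp(-lambda*t) / k!
lambda*t = 25
= 25^0 * exp(-25) / 0!
= 1 * 1.3888e-11 / 1
= 1.3888e-11

1.3888e-11


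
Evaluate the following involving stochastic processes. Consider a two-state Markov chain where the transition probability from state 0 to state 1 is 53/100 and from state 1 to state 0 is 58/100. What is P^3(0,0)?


Computing P^3 by matrix multiplication.
P = [[0.4700, 0.5300], [0.5800, 0.4200]]
After raising P to the power 3:
P^3(0,0) = 0.5219

0.5219


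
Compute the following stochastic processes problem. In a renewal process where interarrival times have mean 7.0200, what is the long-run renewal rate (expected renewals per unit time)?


Long-run renewal rate = 1/E(X)
= 1/7.0200
= 0.1425

0.1425


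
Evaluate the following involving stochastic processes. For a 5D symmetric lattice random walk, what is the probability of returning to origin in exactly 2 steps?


P(return in 2 steps) = P(reverse first step) = 1/(2d)
= 1/10
= 0.1000

0.1000


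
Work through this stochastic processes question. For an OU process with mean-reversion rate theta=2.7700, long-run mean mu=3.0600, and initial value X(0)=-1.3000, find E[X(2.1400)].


E[X(t)] = mu + (X(0) - mu)*exp(-theta*t)
= 3.0600 + (-1.3000 - 3.0600)*exp(-2.7700*2.1400)
= 3.0600 + -4.3600 * 0.0027
= 3.0484

3.0484


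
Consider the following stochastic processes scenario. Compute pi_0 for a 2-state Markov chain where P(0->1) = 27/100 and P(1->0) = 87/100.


Stationary distribution: pi_0 = p10/(p01+p10), pi_1 = p01/(p01+p10)
p01 = 0.2700, p10 = 0.8700
pi_0 = 0.7632

0.7632


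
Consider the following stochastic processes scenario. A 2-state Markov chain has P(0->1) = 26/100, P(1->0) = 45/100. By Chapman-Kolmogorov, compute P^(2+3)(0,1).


P^5 = P^2 * P^3
Computing via matrix multiplication of the transition matrix.
Entry (0,1) of P^5 = 0.3654

0.3654


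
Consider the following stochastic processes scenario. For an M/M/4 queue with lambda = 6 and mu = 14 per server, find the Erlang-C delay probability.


a = lambda/mu = 0.4286
rho = a/c = 0.1071
Erlang-C formula applied:
C(c,a) = 0.0010

0.0010


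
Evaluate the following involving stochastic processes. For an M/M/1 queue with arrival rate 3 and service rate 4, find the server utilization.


rho = lambda/mu
= 3/4
= 0.7500

0.7500


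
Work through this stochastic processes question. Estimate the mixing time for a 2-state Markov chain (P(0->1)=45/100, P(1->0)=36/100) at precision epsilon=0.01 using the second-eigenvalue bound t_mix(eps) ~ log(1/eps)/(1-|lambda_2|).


lambda_2 = |1 - p01 - p10| = |1 - 0.4500 - 0.3600| = 0.1900
t_mix ~ log(1/eps)/(1 - |lambda_2|)
= log(100)/(1 - 0.1900) = 4.6052/0.8100
= 5.6854

5.6854


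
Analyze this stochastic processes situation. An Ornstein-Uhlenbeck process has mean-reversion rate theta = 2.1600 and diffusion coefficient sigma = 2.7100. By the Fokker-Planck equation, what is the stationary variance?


Stationary variance = sigma^2 / (2*theta)
= 2.7100^2 / (2*2.1600)
= 7.3441 / 4.3200
= 1.7000

1.7000


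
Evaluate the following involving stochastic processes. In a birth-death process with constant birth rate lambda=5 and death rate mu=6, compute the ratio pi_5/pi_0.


For birth-death process, pi_n/pi_0 = (lambda/mu)^n
= (5/6)^5
= 0.4019

0.4019


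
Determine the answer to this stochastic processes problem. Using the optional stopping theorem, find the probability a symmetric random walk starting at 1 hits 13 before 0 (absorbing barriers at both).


By optional stopping theorem: E(M at tau) = M(0) = 1
P(hit 13)*13 + P(hit 0)*0 = 1
P(hit 13) = (1 - 0)/(13 - 0) = 1/13 = 0.0769

0.0769


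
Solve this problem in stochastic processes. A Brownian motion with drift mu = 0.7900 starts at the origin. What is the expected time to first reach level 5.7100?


Expected first passage time = a/mu
= 5.7100/0.7900
= 7.2278

7.2278


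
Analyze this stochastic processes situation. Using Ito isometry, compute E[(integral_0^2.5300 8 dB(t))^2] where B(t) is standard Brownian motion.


By Ito isometry: E[(int f dB)^2] = int f^2 dt
= 8^2 * 2.5300
= 64 * 2.5300 = 161.9200

161.9200


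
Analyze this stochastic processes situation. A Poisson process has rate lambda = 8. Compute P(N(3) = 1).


P(N(t)=k) = (lambda*t)^k * exp(-lambda*t) / k!
lambda*t = 24
= 24^1 * exp(-24) / 1!
= 24 * 3.7751e-11 / 1
= 9.0603e-10

9.0603e-10


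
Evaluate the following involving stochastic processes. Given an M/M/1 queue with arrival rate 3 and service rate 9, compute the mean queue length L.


rho = 3/9 = 0.3333
L = rho/(1-rho)
= 0.3333/0.6667
= 0.5000

0.5000


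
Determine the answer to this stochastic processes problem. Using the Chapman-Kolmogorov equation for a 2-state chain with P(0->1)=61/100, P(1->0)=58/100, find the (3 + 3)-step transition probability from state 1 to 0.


P^6 = P^3 * P^3
Computing via matrix multiplication of the transition matrix.
Entry (1,0) of P^6 = 0.4874

0.4874


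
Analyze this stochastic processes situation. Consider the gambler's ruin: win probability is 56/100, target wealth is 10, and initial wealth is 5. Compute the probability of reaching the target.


Gambler's ruin formula:
r = q/p = 0.4400/0.5600 = 0.7857
P(win) = (1 - r^i)/(1 - r^N)
= (1 - 0.7857^5)/(1 - 0.7857^10)
= 0.7696

0.7696


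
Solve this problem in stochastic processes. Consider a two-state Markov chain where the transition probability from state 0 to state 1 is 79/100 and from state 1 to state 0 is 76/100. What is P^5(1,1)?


Computing P^5 by matrix multiplication.
P = [[0.2100, 0.7900], [0.7600, 0.2400]]
After raising P to the power 5:
P^5(1,1) = 0.4850

0.4850


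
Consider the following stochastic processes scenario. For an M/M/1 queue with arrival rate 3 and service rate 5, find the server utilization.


rho = lambda/mu
= 3/5
= 0.6000

0.6000


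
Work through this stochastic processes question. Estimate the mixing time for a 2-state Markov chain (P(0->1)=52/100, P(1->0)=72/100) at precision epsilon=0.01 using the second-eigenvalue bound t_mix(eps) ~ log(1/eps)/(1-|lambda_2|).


lambda_2 = |1 - p01 - p10| = |1 - 0.5200 - 0.7200| = 0.2400
t_mix ~ log(1/eps)/(1 - |lambda_2|)
= log(100)/(1 - 0.2400) = 4.6052/0.7600
= 6.0594

6.0594


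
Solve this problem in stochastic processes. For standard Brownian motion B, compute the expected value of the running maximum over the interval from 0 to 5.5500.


E(max B(s)) = sqrt(2t/pi)
= sqrt(2*5.5500/pi)
= sqrt(3.5332)
= 1.8797

1.8797


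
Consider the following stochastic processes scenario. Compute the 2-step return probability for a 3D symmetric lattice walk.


P(return in 2 steps) = P(reverse first step) = 1/(2d)
= 1/6
= 0.1667

0.1667


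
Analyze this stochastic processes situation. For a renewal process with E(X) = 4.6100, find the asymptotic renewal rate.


Long-run renewal rate = 1/E(X)
= 1/4.6100
= 0.2169

0.2169


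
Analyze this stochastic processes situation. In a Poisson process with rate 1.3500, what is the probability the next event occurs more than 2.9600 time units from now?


P(X > t) = exp(-lambda * t)
= exp(-1.3500 * 2.9600)
= exp(-3.9960) = 0.0184

0.0184


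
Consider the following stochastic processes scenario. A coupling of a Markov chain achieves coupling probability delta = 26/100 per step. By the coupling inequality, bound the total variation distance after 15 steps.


TV distance bound <= (1-delta)^n
= (1 - 0.2600)^15
= 0.7400^15
= 0.0109

0.0109


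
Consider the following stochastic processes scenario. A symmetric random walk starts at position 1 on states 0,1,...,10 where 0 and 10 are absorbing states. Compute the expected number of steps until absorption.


For symmetric RW on 0,...,N with absorbing barriers, E(i) = i*(N-i)
E(1) = 1 * 9 = 9

9


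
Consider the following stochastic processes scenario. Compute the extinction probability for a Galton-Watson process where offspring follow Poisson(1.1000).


Since mu = 1.1000 > 1, extinction prob q < 1.
Solve s = exp(mu*(s-1)) iteratively.
q = 0.8239

0.8239


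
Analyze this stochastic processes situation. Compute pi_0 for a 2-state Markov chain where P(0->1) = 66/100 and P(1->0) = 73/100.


Stationary distribution: pi_0 = p10/(p01+p10), pi_1 = p01/(p01+p10)
p01 = 0.6600, p10 = 0.7300
pi_0 = 0.5252

0.5252


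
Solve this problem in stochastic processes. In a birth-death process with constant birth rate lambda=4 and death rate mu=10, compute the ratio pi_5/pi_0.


For birth-death process, pi_n/pi_0 = (lambda/mu)^n
= (4/10)^5
= 0.0102

0.0102


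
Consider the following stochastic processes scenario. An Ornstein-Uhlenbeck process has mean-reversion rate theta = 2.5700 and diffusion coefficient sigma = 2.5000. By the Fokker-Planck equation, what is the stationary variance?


Stationary variance = sigma^2 / (2*theta)
= 2.5000^2 / (2*2.5700)
= 6.2500 / 5.1400
= 1.2160

1.2160


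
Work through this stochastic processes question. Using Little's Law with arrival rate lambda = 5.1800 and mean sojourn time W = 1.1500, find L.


Little's Law: L = lambda * W
= 5.1800 * 1.1500
= 5.9570

5.9570


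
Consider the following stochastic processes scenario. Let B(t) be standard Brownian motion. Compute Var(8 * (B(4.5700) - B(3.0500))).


Var(alpha*(B(t)-B(s))) = alpha^2 * (t-s)
= 8^2 * (4.5700 - 3.0500)
= 64 * 1.5200
= 97.2800

97.2800


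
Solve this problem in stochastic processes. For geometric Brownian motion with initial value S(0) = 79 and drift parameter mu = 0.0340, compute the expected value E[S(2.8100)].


E[S(t)] = S(0) * exp(mu * t)
= 79 * exp(0.0340 * 2.8100)
= 79 * 1.1003
= 86.9200

86.9200


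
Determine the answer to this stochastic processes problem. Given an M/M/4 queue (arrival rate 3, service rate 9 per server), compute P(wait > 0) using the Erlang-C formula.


a = lambda/mu = 0.3333
rho = a/c = 0.0833
Erlang-C formula applied:
C(c,a) = 4.0209e-04

4.0209e-04


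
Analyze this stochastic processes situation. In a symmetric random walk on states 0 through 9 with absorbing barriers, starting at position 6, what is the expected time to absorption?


For symmetric RW on 0,...,N with absorbing barriers, E(i) = i*(N-i)
E(6) = 6 * 3 = 18

18


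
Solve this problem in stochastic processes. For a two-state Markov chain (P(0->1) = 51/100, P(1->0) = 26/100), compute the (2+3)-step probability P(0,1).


P^5 = P^2 * P^3
Computing via matrix multiplication of the transition matrix.
Entry (0,1) of P^5 = 0.6619

0.6619


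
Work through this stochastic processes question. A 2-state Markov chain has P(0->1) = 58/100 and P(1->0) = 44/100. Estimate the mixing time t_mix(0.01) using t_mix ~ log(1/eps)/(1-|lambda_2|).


lambda_2 = |1 - p01 - p10| = |1 - 0.5800 - 0.4400| = 0.0200
t_mix ~ log(1/eps)/(1 - |lambda_2|)
= log(100)/(1 - 0.0200) = 4.6052/0.9800
= 4.6992

4.6992


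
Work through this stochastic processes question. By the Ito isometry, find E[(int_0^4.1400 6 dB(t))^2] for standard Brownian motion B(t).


By Ito isometry: E[(int f dB)^2] = int f^2 dt
= 6^2 * 4.1400
= 36 * 4.1400 = 149.0400

149.0400


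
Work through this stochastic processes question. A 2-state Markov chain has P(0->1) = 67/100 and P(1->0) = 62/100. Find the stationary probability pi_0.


Stationary distribution: pi_0 = p10/(p01+p10), pi_1 = p01/(p01+p10)
p01 = 0.6700, p10 = 0.6200
pi_0 = 0.4806

0.4806


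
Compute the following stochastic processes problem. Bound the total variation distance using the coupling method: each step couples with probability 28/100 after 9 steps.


TV distance bound <= (1-delta)^n
= (1 - 0.2800)^9
= 0.7200^9
= 0.0520

0.0520


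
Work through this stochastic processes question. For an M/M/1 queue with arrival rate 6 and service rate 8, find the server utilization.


rho = lambda/mu
= 6/8
= 0.7500

0.7500


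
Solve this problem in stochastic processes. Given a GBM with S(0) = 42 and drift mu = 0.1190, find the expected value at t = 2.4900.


E[S(t)] = S(0) * exp(mu * t)
= 42 * exp(0.1190 * 2.4900)
= 42 * 1.3449
= 56.4853

56.4853


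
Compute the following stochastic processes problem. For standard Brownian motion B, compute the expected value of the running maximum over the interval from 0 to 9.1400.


E(max B(s)) = sqrt(2t/pi)
= sqrt(2*9.1400/pi)
= sqrt(5.8187)
= 2.4122

2.4122


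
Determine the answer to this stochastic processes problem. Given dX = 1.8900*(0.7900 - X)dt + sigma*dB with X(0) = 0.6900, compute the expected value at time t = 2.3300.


E[X(t)] = mu + (X(0) - mu)*exp(-theta*t)
= 0.7900 + (0.6900 - 0.7900)*exp(-1.8900*2.3300)
= 0.7900 + -0.1000 * 0.0122
= 0.7888

0.7888


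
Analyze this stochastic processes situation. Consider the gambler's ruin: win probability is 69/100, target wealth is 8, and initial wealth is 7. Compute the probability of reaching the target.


Gambler's ruin formula:
r = q/p = 0.3100/0.6900 = 0.4493
P(win) = (1 - r^i)/(1 - r^N)
= (1 - 0.4493^7)/(1 - 0.4493^8)
= 0.9980

0.9980


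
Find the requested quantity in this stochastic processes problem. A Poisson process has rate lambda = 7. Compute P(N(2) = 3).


P(N(t)=k) = (lambda*t)^k * exp(-lambda*t) / k!
lambda*t = 14
= 14^3 * exp(-14) / 3!
= 2744 * 8.3153e-07 / 6
= 3.8029e-04

3.8029e-04


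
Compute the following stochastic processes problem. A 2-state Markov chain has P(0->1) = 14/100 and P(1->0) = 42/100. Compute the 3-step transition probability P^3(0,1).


Computing P^3 by matrix multiplication.
P = [[0.8600, 0.1400], [0.4200, 0.5800]]
After raising P to the power 3:
P^3(0,1) = 0.2287

0.2287


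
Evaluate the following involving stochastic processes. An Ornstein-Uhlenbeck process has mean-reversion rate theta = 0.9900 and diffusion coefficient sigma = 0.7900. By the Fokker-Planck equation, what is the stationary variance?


Stationary variance = sigma^2 / (2*theta)
= 0.7900^2 / (2*0.9900)
= 0.6241 / 1.9800
= 0.3152

0.3152


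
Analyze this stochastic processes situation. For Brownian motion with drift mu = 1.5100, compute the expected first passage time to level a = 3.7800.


Expected first passage time = a/mu
= 3.7800/1.5100
= 2.5033

2.5033


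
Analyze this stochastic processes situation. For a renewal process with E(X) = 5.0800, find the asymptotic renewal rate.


Long-run renewal rate = 1/E(X)
= 1/5.0800
= 0.1969

0.1969


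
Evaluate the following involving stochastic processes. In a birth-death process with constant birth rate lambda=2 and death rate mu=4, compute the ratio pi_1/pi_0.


For birth-death process, pi_n/pi_0 = (lambda/mu)^n
= (2/4)^1
= 0.5000

0.5000


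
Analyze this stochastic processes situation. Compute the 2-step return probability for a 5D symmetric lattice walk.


P(return in 2 steps) = P(reverse first step) = 1/(2d)
= 1/10
= 0.1000

0.1000


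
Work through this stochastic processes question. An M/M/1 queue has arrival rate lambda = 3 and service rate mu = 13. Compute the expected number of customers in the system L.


rho = 3/13 = 0.2308
L = rho/(1-rho)
= 0.2308/0.7692
= 0.3000

0.3000


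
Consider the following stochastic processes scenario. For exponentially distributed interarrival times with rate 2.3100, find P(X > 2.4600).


P(X > t) = exp(-lambda * t)
= exp(-2.3100 * 2.4600)
= exp(-5.6826) = 0.0034

0.0034


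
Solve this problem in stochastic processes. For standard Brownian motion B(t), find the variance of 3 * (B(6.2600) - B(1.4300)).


Var(alpha*(B(t)-B(s))) = alpha^2 * (t-s)
= 3^2 * (6.2600 - 1.4300)
= 9 * 4.8300
= 43.4700

43.4700


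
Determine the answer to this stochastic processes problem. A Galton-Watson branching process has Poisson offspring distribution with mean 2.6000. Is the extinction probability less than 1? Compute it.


Since mu = 2.6000 > 1, extinction prob q < 1.
Solve s = exp(mu*(s-1)) iteratively.
q = 0.0951

0.0951


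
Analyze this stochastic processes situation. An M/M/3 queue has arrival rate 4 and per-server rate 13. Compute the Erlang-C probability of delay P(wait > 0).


a = lambda/mu = 0.3077
rho = a/c = 0.1026
Erlang-C formula applied:
C(c,a) = 0.0040

0.0040


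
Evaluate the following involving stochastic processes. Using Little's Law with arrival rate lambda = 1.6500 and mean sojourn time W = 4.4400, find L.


Little's Law: L = lambda * W
= 1.6500 * 4.4400
= 7.3260

7.3260


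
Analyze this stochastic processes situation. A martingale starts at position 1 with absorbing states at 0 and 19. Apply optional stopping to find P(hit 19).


By optional stopping theorem: E(M at tau) = M(0) = 1
P(hit 19)*19 + P(hit 0)*0 = 1
P(hit 19) = (1 - 0)/(19 - 0) = 1/19 = 0.0526

0.0526


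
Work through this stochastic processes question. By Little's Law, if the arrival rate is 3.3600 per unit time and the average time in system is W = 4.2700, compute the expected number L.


Little's Law: L = lambda * W
= 3.3600 * 4.2700
= 14.3472

14.3472


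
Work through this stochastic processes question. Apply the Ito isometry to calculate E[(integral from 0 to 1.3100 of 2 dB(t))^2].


By Ito isometry: E[(int f dB)^2] = int f^2 dt
= 2^2 * 1.3100
= 4 * 1.3100 = 5.2400

5.2400


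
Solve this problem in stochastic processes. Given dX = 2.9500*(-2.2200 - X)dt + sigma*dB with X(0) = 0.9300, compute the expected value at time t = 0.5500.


E[X(t)] = mu + (X(0) - mu)*exp(-theta*t)
= -2.2200 + (0.9300 - -2.2200)*exp(-2.9500*0.5500)
= -2.2200 + 3.1500 * 0.1974
= -1.5982

-1.5982


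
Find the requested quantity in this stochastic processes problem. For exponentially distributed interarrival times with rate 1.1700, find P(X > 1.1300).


P(X > t) = exp(-lambda * t)
= exp(-1.1700 * 1.1300)
= exp(-1.3221) = 0.2666

0.2666


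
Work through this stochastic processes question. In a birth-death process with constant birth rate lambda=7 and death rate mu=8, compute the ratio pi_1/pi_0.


For birth-death process, pi_n/pi_0 = (lambda/mu)^n
= (7/8)^1
= 0.8750

0.8750


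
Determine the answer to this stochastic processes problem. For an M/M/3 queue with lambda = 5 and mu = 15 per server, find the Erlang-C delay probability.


a = lambda/mu = 0.3333
rho = a/c = 0.1111
Erlang-C formula applied:
C(c,a) = 0.0050

0.0050


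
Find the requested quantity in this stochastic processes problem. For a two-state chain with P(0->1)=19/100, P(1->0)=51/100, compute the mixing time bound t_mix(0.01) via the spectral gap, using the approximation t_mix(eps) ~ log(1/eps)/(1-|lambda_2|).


lambda_2 = |1 - p01 - p10| = |1 - 0.1900 - 0.5100| = 0.3000
t_mix ~ log(1/eps)/(1 - |lambda_2|)
= log(100)/(1 - 0.3000) = 4.6052/0.7000
= 6.5788

6.5788


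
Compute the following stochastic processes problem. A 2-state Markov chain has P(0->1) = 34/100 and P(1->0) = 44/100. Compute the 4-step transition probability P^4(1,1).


Computing P^4 by matrix multiplication.
P = [[0.6600, 0.3400], [0.4400, 0.5600]]
After raising P to the power 4:
P^4(1,1) = 0.4372

0.4372


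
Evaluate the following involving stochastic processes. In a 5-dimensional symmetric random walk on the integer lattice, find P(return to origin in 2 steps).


P(return in 2 steps) = P(reverse first step) = 1/(2d)
= 1/10
= 0.1000

0.1000


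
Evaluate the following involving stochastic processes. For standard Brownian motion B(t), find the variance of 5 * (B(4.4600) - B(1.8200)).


Var(alpha*(B(t)-B(s))) = alpha^2 * (t-s)
= 5^2 * (4.4600 - 1.8200)
= 25 * 2.6400
= 66.0000

66.0000


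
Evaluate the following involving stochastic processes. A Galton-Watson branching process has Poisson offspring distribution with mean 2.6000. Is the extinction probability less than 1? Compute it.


Since mu = 2.6000 > 1, extinction prob q < 1.
Solve s = exp(mu*(s-1)) iteratively.
q = 0.0951

0.0951


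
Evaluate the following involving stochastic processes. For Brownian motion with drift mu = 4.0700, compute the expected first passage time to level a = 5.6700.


Expected first passage time = a/mu
= 5.6700/4.0700
= 1.3931

1.3931


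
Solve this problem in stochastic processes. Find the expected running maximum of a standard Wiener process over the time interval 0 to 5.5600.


E(max B(s)) = sqrt(2t/pi)
= sqrt(2*5.5600/pi)
= sqrt(3.5396)
= 1.8814

1.8814


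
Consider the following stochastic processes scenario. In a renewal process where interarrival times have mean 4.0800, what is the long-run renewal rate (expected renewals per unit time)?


Long-run renewal rate = 1/E(X)
= 1/4.0800
= 0.2451

0.2451


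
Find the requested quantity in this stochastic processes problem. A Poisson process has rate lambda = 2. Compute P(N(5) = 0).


P(N(t)=k) = (lambda*t)^k * exp(-lambda*t) / k!
lambda*t = 10
= 10^0 * exp(-10) / 0!
= 1 * 4.5400e-05 / 1
= 4.5400e-05

4.5400e-05


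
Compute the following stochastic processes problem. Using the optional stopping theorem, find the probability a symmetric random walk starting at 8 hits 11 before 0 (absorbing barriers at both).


By optional stopping theorem: E(M at tau) = M(0) = 8
P(hit 11)*11 + P(hit 0)*0 = 8
P(hit 11) = (8 - 0)/(11 - 0) = 8/11 = 0.7273

0.7273


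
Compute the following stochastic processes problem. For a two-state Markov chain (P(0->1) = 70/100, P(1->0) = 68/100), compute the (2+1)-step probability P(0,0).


P^3 = P^2 * P^1
Computing via matrix multiplication of the transition matrix.
Entry (0,0) of P^3 = 0.4649

0.4649


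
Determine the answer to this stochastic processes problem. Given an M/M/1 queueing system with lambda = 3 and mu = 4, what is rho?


rho = lambda/mu
= 3/4
= 0.7500

0.7500


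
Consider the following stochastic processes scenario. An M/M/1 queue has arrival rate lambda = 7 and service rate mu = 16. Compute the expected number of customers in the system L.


rho = 7/16 = 0.4375
L = rho/(1-rho)
= 0.4375/0.5625
= 0.7778

0.7778


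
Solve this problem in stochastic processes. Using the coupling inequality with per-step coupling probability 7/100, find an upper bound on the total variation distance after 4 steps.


TV distance bound <= (1-delta)^n
= (1 - 0.0700)^4
= 0.9300^4
= 0.7481

0.7481


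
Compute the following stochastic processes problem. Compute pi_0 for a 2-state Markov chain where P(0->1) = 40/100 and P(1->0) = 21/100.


Stationary distribution: pi_0 = p10/(p01+p10), pi_1 = p01/(p01+p10)
p01 = 0.4000, p10 = 0.2100
pi_0 = 0.3443

0.3443


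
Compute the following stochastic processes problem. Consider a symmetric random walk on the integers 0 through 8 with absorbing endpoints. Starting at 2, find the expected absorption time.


For symmetric RW on 0,...,N with absorbing barriers, E(i) = i*(N-i)
E(2) = 2 * 6 = 12

12


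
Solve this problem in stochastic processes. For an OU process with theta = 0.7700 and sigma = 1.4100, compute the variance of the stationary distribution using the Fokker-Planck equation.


Stationary variance = sigma^2 / (2*theta)
= 1.4100^2 / (2*0.7700)
= 1.9881 / 1.5400
= 1.2910

1.2910


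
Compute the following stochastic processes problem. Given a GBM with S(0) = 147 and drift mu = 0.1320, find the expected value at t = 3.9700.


E[S(t)] = S(0) * exp(mu * t)
= 147 * exp(0.1320 * 3.9700)
= 147 * 1.6888
= 248.2590

248.2590


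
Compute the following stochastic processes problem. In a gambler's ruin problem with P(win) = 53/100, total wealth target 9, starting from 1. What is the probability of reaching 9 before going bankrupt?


Gambler's ruin formula:
r = q/p = 0.4700/0.5300 = 0.8868
P(win) = (1 - r^i)/(1 - r^N)
= (1 - 0.8868^1)/(1 - 0.8868^9)
= 0.1713

0.1713


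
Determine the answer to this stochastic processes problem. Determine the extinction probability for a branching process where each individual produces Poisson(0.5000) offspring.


Since mu = 0.5000 <= 1, extinction probability = 1.

1.0000


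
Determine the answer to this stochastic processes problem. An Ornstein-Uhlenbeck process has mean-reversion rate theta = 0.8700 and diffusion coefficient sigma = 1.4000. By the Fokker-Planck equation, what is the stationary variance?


Stationary variance = sigma^2 / (2*theta)
= 1.4000^2 / (2*0.8700)
= 1.9600 / 1.7400
= 1.1264

1.1264


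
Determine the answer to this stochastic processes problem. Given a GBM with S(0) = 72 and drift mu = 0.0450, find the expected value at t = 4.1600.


E[S(t)] = S(0) * exp(mu * t)
= 72 * exp(0.0450 * 4.1600)
= 72 * 1.2059
= 86.8225

86.8225


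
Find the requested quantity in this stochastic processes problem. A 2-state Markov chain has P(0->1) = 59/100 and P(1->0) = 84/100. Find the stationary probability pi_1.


Stationary distribution: pi_0 = p10/(p01+p10), pi_1 = p01/(p01+p10)
p01 = 0.5900, p10 = 0.8400
pi_1 = 0.4126

0.4126


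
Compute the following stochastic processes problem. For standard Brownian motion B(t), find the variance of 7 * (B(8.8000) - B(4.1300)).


Var(alpha*(B(t)-B(s))) = alpha^2 * (t-s)
= 7^2 * (8.8000 - 4.1300)
= 49 * 4.6700
= 228.8300

228.8300


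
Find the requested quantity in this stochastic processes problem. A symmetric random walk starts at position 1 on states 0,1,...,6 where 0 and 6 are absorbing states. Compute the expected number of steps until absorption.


For symmetric RW on 0,...,N with absorbing barriers, E(i) = i*(N-i)
E(1) = 1 * 5 = 5

5


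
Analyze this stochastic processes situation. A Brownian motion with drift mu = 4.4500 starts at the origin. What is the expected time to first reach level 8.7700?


Expected first passage time = a/mu
= 8.7700/4.4500
= 1.9708

1.9708


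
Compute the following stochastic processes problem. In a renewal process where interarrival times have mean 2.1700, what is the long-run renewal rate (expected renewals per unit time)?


Long-run renewal rate = 1/E(X)
= 1/2.1700
= 0.4608

0.4608


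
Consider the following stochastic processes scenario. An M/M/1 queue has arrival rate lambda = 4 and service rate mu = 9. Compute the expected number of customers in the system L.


rho = 4/9 = 0.4444
L = rho/(1-rho)
= 0.4444/0.5556
= 0.8000

0.8000


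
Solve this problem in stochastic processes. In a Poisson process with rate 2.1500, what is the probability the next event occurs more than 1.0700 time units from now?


P(X > t) = exp(-lambda * t)
= exp(-2.1500 * 1.0700)
= exp(-2.3005) = 0.1002

0.1002


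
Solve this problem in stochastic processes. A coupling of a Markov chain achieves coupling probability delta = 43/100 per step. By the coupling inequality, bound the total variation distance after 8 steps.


TV distance bound <= (1-delta)^n
= (1 - 0.4300)^8
= 0.5700^8
= 0.0111

0.0111


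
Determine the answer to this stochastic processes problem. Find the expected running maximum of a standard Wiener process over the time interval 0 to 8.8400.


E(max B(s)) = sqrt(2t/pi)
= sqrt(2*8.8400/pi)
= sqrt(5.6277)
= 2.3723

2.3723


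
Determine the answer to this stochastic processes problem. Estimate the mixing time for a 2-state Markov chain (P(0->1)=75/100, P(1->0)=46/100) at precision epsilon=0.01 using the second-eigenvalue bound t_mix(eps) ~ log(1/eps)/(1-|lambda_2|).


lambda_2 = |1 - p01 - p10| = |1 - 0.7500 - 0.4600| = 0.2100
t_mix ~ log(1/eps)/(1 - |lambda_2|)
= log(100)/(1 - 0.2100) = 4.6052/0.7900
= 5.8293

5.8293


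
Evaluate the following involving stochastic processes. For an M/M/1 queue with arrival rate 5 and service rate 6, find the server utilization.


rho = lambda/mu
= 5/6
= 0.8333

0.8333


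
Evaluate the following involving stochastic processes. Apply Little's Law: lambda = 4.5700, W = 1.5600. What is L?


Little's Law: L = lambda * W
= 4.5700 * 1.5600
= 7.1292

7.1292


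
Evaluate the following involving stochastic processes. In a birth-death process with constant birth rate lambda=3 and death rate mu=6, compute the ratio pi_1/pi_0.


For birth-death process, pi_n/pi_0 = (lambda/mu)^n
= (3/6)^1
= 0.5000

0.5000


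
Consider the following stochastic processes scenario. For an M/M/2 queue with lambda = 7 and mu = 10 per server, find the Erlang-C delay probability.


a = lambda/mu = 0.7000
rho = a/c = 0.3500
Erlang-C formula applied:
C(c,a) = 0.1815

0.1815


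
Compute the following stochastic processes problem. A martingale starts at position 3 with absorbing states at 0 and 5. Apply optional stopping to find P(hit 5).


By optional stopping theorem: E(M at tau) = M(0) = 3
P(hit 5)*5 + P(hit 0)*0 = 3
P(hit 5) = (3 - 0)/(5 - 0) = 3/5 = 0.6000

0.6000


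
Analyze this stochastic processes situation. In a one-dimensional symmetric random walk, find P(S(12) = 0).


P(S(12) = 0) = C(12,6) / 4^6
= 924 / 4096
= 0.2256

0.2256


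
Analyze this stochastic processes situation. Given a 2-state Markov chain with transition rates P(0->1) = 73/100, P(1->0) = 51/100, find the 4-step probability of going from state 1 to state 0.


Computing P^4 by matrix multiplication.
P = [[0.2700, 0.7300], [0.5100, 0.4900]]
After raising P to the power 4:
P^4(1,0) = 0.4099

0.4099


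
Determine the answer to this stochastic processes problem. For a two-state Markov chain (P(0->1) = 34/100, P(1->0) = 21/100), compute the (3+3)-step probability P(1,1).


P^6 = P^3 * P^3
Computing via matrix multiplication of the transition matrix.
Entry (1,1) of P^6 = 0.6214

0.6214


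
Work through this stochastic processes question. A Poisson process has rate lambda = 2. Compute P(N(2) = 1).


P(N(t)=k) = (lambda*t)^k * exp(-lambda*t) / k!
lambda*t = 4
= 4^1 * exp(-4) / 1!
= 4 * 0.0183 / 1
= 0.0733

0.0733


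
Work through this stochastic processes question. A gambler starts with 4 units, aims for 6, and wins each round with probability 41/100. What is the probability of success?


Gambler's ruin formula:
r = q/p = 0.5900/0.4100 = 1.4390
P(win) = (1 - r^i)/(1 - r^N)
= (1 - 1.4390^4)/(1 - 1.4390^6)
= 0.4173

0.4173


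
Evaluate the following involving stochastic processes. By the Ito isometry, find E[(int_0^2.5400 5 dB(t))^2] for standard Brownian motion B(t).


By Ito isometry: E[(int f dB)^2] = int f^2 dt
= 5^2 * 2.5400
= 25 * 2.5400 = 63.5000

63.5000


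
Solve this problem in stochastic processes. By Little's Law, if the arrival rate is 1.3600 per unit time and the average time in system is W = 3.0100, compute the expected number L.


Little's Law: L = lambda * W
= 1.3600 * 3.0100
= 4.0936

4.0936


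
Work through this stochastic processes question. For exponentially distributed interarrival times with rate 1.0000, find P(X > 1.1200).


P(X > t) = exp(-lambda * t)
= exp(-1.0000 * 1.1200)
= exp(-1.1200) = 0.3263

0.3263


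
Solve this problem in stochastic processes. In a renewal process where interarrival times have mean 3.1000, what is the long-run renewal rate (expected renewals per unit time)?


Long-run renewal rate = 1/E(X)
= 1/3.1000
= 0.3226

0.3226


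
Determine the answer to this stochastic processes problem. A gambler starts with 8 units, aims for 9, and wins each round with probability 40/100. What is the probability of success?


Gambler's ruin formula:
r = q/p = 0.6000/0.4000 = 1.5000
P(win) = (1 - r^i)/(1 - r^N)
= (1 - 1.5000^8)/(1 - 1.5000^9)
= 0.6578

0.6578


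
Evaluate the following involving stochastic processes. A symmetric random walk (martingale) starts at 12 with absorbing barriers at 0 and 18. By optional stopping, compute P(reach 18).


By optional stopping theorem: E(M at tau) = M(0) = 12
P(hit 18)*18 + P(hit 0)*0 = 12
P(hit 18) = (12 - 0)/(18 - 0) = 2/3 = 0.6667

0.6667


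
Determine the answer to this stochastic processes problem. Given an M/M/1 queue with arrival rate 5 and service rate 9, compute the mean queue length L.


rho = 5/9 = 0.5556
L = rho/(1-rho)
= 0.5556/0.4444
= 1.2500

1.2500


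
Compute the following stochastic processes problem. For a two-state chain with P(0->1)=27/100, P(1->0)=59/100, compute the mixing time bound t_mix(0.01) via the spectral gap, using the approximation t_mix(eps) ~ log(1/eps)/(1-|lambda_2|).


lambda_2 = |1 - p01 - p10| = |1 - 0.2700 - 0.5900| = 0.1400
t_mix ~ log(1/eps)/(1 - |lambda_2|)
= log(100)/(1 - 0.1400) = 4.6052/0.8600
= 5.3548

5.3548


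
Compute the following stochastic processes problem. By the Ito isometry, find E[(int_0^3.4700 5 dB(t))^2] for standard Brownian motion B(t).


By Ito isometry: E[(int f dB)^2] = int f^2 dt
= 5^2 * 3.4700
= 25 * 3.4700 = 86.7500

86.7500


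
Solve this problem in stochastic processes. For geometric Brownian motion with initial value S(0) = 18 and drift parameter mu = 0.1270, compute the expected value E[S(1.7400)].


E[S(t)] = S(0) * exp(mu * t)
= 18 * exp(0.1270 * 1.7400)
= 18 * 1.2473
= 22.4514

22.4514


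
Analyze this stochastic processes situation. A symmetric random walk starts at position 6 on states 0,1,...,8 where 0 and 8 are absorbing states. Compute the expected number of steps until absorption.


For symmetric RW on 0,...,N with absorbing barriers, E(i) = i*(N-i)
E(6) = 6 * 2 = 12

12


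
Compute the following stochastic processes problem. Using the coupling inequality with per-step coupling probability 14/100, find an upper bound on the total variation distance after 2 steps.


TV distance bound <= (1-delta)^n
= (1 - 0.1400)^2
= 0.8600^2
= 0.7396

0.7396


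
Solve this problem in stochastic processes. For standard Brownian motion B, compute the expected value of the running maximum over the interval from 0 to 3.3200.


E(max B(s)) = sqrt(2t/pi)
= sqrt(2*3.3200/pi)
= sqrt(2.1136)
= 1.4538

1.4538


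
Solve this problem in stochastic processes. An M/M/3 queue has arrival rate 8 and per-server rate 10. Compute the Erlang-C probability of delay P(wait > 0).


a = lambda/mu = 0.8000
rho = a/c = 0.2667
Erlang-C formula applied:
C(c,a) = 0.0520

0.0520


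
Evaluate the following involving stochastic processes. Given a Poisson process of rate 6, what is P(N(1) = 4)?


P(N(t)=k) = (lambda*t)^k * exp(-lambda*t) / k!
lambda*t = 6
= 6^4 * exp(-6) / 4!
= 1296 * 0.0025 / 24
= 0.1339

0.1339


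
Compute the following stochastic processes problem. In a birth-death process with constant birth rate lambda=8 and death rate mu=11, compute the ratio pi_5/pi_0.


For birth-death process, pi_n/pi_0 = (lambda/mu)^n
= (8/11)^5
= 0.2035

0.2035


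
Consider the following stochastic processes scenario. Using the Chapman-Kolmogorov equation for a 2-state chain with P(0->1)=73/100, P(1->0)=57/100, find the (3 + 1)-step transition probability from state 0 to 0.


P^4 = P^3 * P^1
Computing via matrix multiplication of the transition matrix.
Entry (0,0) of P^4 = 0.4430

0.4430


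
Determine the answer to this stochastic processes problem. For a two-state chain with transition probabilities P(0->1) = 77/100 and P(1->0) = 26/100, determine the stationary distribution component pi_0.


Stationary distribution: pi_0 = p10/(p01+p10), pi_1 = p01/(p01+p10)
p01 = 0.7700, p10 = 0.2600
pi_0 = 0.2524

0.2524


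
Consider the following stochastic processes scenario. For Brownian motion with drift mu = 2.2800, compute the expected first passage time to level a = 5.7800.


Expected first passage time = a/mu
= 5.7800/2.2800
= 2.5351

2.5351


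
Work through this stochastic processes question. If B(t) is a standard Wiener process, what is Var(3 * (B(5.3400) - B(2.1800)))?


Var(alpha*(B(t)-B(s))) = alpha^2 * (t-s)
= 3^2 * (5.3400 - 2.1800)
= 9 * 3.1600
= 28.4400

28.4400


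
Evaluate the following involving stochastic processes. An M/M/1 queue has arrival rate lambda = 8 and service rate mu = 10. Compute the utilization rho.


rho = lambda/mu
= 8/10
= 0.8000

0.8000


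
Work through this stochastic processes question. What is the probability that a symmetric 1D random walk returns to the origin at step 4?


P(S(4) = 0) = C(4,2) / 4^2
= 6 / 16
= 0.3750

0.3750


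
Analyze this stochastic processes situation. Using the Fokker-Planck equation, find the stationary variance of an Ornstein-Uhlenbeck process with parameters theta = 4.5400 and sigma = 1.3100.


Stationary variance = sigma^2 / (2*theta)
= 1.3100^2 / (2*4.5400)
= 1.7161 / 9.0800
= 0.1890

0.1890


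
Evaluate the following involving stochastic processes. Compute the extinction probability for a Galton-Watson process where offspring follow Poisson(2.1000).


Since mu = 2.1000 > 1, extinction prob q < 1.
Solve s = exp(mu*(s-1)) iteratively.
q = 0.1779

0.1779


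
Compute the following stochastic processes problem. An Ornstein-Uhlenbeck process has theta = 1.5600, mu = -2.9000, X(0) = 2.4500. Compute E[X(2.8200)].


E[X(t)] = mu + (X(0) - mu)*exp(-theta*t)
= -2.9000 + (2.4500 - -2.9000)*exp(-1.5600*2.8200)
= -2.9000 + 5.3500 * 0.0123
= -2.8343

-2.8343


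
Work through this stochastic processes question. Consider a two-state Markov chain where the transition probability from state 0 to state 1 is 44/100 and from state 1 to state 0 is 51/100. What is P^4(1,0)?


Computing P^4 by matrix multiplication.
P = [[0.5600, 0.4400], [0.5100, 0.4900]]
After raising P to the power 4:
P^4(1,0) = 0.5368

0.5368
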